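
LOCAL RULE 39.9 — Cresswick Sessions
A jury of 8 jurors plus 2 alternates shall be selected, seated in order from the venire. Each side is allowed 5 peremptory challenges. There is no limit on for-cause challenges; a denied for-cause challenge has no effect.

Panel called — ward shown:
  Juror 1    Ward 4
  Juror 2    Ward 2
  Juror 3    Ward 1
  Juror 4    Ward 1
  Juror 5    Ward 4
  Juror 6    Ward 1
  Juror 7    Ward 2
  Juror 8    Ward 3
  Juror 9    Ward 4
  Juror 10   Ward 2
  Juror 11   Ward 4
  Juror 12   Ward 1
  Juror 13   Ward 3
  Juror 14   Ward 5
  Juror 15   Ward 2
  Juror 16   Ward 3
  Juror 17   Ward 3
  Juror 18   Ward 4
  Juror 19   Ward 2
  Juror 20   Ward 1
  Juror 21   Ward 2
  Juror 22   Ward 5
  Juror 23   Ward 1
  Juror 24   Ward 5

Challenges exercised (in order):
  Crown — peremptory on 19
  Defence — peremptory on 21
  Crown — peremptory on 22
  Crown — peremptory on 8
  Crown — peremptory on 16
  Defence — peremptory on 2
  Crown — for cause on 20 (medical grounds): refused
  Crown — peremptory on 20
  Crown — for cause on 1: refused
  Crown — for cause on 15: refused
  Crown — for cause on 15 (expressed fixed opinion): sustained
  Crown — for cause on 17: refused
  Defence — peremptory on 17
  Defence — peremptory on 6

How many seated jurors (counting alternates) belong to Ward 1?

Removed: #2, #6, #8, #15, #16, #17, #19, #20, #21, #22.
Seated (10 incl. alternates): #1, #3, #4, #5, #7, #9, #10, #11, #12, #13.
Of those, in Ward 1: #3, #4, #12 → 3.

3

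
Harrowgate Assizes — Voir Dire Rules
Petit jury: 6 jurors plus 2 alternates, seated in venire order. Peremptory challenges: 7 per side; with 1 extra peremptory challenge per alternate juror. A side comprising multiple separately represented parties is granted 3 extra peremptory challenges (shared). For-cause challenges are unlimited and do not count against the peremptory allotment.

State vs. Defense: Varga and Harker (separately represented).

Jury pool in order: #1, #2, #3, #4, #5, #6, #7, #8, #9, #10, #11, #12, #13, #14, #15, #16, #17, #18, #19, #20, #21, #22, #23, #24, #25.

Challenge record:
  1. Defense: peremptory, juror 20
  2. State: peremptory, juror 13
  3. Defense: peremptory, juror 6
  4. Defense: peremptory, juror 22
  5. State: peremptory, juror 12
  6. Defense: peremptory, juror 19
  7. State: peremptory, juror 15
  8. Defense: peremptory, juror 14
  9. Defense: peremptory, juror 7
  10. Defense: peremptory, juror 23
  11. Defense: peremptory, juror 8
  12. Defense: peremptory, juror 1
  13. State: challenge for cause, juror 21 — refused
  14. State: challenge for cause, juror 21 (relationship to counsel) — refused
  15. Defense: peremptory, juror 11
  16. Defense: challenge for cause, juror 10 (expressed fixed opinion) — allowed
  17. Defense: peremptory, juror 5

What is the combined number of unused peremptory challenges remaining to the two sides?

State allotment: 7 base + 1 × 2 alternates = 9. Defense allotment: 7 base + 1 × 2 alternates + 3 multi-party = 12.
State peremptories used: #13, #12, #15 — 3 (for-cause on #21, #21 don't count).
Defense peremptories used: #20, #6, #22, #19, #14, #7, #23, #8, #1, #11, #5 — 11 (the for-cause on #10 doesn't count).
Remaining: (9 − 3) + (12 − 11) = 7.

7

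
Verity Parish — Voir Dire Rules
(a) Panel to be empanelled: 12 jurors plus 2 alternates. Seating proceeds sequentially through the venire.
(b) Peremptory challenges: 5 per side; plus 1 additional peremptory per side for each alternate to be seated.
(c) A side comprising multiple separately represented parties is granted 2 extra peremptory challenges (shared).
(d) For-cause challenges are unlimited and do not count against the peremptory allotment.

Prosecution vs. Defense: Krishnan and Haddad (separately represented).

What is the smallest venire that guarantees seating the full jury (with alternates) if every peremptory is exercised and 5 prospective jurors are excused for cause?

Seats to fill: 12 + 2 alternates = 14.
Peremptories — Prosecution: 5 + 1×2 = 7; Defense: 5 + 1×2 + 2 = 9; total 16.
For-cause removals: 5.
Minimum venire: 14 + 16 + 5 = 35.

35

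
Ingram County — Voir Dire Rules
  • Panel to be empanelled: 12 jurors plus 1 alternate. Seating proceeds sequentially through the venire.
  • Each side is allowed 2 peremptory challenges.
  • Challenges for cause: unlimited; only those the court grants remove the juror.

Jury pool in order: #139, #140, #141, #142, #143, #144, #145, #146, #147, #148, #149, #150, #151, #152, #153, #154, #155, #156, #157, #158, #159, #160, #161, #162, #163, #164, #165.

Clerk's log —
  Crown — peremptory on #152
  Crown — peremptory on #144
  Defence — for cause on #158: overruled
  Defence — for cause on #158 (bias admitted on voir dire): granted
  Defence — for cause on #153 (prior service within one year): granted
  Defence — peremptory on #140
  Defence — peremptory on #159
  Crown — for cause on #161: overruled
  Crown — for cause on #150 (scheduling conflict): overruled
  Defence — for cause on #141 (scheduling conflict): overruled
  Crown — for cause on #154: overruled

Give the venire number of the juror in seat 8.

Removed: #140, #144, #152, #153, #158, #159. (#141, #150, #154, #161 stay — for-cause denied.)
Seating in order: seats 1–12 → #139, #141, #142, #143, #145, #146, #147, #148, #149, #150, #151, #154; alternates → #155.
So seat 8 is #148.

148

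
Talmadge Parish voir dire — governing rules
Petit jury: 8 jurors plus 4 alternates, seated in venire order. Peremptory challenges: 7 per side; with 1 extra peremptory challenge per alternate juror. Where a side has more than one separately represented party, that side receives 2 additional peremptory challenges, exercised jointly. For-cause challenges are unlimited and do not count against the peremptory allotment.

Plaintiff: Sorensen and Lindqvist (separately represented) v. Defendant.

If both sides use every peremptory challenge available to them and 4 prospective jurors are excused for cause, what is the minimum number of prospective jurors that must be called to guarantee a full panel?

40

Seats to fill: 8 + 4 alternates = 12.
Peremptories — Plaintiff: 7 + 1×4 + 2 = 13; Defendant: 7 + 1×4 = 11; total 24.
For-cause removals: 4.
Minimum venire: 12 + 24 + 4 = 40.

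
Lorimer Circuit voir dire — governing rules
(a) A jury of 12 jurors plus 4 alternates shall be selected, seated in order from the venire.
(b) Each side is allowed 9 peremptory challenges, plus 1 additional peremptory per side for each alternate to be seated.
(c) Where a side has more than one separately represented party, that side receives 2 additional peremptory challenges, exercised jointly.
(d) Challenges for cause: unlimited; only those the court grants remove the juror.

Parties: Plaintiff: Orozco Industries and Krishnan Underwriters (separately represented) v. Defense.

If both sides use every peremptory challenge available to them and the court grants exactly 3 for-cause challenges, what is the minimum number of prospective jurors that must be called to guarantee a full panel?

Seats to fill: 12 + 4 alternates = 16.
Peremptories — Plaintiff: 9 + 1×4 + 2 = 15; Defense: 9 + 1×4 = 13; total 28.
For-cause removals: 3.
Minimum venire: 16 + 28 + 3 = 47.

47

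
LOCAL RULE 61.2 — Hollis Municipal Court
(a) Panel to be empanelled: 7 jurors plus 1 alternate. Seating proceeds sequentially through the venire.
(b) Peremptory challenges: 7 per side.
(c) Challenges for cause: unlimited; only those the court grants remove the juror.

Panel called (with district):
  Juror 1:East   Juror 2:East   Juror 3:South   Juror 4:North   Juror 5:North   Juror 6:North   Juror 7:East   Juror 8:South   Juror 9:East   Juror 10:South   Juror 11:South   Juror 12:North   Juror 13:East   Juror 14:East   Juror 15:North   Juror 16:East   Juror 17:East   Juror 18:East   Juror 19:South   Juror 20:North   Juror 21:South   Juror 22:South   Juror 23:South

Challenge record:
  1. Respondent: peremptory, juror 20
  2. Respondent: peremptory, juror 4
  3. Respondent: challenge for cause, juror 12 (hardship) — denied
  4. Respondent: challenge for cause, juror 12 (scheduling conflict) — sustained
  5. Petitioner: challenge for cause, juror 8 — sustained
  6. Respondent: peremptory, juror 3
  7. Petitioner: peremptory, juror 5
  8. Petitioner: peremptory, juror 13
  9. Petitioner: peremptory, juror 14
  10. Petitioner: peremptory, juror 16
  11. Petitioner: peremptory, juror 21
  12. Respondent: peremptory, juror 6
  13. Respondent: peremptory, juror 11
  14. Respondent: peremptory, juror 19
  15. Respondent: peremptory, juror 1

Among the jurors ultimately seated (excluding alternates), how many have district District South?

Removed: #1, #3, #4, #5, #6, #8, #11, #12, #13, #14, #16, #19, #20, #21.
Seated jurors 1–7: #2, #7, #9, #10, #15, #17, #18 (alternates #22 not counted).
Of those, in District South: #10 → 1.

1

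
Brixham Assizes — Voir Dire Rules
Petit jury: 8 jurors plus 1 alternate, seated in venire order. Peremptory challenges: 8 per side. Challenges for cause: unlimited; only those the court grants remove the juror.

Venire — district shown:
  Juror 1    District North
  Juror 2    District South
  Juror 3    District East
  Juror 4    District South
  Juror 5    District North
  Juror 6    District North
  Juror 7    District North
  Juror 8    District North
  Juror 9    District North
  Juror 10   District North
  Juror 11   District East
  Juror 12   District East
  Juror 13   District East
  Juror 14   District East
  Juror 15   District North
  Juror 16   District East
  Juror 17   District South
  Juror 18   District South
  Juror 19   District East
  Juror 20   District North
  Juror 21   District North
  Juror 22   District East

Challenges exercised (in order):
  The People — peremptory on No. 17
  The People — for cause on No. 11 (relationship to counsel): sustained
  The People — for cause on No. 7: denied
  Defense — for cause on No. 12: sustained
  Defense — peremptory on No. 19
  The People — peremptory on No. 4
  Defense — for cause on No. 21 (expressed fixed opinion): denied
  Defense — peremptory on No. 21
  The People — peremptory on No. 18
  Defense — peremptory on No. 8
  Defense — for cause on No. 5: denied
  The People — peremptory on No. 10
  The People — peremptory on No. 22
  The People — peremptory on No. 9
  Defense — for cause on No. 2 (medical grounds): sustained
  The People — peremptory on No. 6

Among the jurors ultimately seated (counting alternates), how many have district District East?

Removed: #2, #4, #6, #8, #9, #10, #11, #12, #17, #18, #19, #21, #22.
Seated (9 incl. alternates): #1, #3, #5, #7, #13, #14, #15, #16, #20.
Of those, in District East: #3, #13, #14, #16 → 4.

4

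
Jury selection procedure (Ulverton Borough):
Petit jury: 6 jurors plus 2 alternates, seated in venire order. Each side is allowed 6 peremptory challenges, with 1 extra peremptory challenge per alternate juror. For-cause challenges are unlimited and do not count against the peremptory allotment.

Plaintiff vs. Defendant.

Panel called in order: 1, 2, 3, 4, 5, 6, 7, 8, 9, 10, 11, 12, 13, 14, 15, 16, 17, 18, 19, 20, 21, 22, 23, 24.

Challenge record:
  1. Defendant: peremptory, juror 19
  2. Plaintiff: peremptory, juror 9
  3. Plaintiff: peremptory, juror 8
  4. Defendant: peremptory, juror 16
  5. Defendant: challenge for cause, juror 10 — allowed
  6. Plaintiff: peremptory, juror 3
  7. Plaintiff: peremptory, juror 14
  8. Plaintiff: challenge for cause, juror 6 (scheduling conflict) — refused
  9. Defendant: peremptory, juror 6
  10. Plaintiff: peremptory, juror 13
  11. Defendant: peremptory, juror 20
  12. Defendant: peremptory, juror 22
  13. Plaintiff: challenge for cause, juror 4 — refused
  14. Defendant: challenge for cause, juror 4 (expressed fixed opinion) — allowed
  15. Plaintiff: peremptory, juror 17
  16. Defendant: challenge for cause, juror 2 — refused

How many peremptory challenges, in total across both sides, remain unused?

Plaintiff allotment: 6 base + 1 × 2 alternates = 8. Defendant allotment: 6 base + 1 × 2 alternates = 8.
Plaintiff peremptories used: #9, #8, #3, #14, #13, #17 — 6 (for-cause on #6, #4 don't count).
Defendant peremptories used: #19, #16, #6, #20, #22 — 5 (for-cause on #10, #4, #2 don't count).
Remaining: (8 − 6) + (8 − 5) = 5.

5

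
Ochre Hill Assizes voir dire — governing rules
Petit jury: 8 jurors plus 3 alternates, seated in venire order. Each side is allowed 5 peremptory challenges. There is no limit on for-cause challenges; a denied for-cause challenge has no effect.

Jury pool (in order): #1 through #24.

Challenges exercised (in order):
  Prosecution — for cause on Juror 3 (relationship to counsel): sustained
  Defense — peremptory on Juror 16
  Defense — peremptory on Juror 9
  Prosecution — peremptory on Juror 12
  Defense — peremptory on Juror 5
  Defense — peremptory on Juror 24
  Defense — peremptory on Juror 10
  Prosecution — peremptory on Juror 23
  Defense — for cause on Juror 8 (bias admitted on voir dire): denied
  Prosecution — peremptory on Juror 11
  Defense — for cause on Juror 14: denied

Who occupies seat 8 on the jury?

Removed: #3, #5, #9, #10, #11, #12, #16, #23, #24. (#8, #14 stay — for-cause denied.)
Seating in order: seats 1–8 → #1, #2, #4, #6, #7, #8, #13, #14; alternates → #15, #17, #18.
So seat 8 is #14.

14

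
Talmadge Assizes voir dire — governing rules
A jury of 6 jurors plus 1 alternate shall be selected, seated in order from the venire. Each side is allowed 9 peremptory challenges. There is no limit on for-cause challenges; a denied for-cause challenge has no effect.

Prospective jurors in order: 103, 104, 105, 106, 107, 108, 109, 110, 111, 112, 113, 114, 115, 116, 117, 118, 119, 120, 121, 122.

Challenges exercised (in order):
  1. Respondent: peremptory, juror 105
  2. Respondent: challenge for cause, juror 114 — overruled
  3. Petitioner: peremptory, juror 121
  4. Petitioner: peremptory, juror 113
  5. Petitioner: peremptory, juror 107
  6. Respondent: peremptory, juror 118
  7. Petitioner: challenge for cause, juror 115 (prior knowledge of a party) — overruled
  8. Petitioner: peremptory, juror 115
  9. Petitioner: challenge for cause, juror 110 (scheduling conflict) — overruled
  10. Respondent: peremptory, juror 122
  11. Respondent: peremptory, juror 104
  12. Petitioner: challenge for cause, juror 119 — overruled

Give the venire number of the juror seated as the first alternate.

Removed: #104, #105, #107, #113, #115, #118, #121, #122. (#110, #114, #119 stay — for-cause denied.)
Seating in order: seats 1–6 → #103, #106, #108, #109, #110, #111; alternates → #112.
So alternate 1 is #112.

112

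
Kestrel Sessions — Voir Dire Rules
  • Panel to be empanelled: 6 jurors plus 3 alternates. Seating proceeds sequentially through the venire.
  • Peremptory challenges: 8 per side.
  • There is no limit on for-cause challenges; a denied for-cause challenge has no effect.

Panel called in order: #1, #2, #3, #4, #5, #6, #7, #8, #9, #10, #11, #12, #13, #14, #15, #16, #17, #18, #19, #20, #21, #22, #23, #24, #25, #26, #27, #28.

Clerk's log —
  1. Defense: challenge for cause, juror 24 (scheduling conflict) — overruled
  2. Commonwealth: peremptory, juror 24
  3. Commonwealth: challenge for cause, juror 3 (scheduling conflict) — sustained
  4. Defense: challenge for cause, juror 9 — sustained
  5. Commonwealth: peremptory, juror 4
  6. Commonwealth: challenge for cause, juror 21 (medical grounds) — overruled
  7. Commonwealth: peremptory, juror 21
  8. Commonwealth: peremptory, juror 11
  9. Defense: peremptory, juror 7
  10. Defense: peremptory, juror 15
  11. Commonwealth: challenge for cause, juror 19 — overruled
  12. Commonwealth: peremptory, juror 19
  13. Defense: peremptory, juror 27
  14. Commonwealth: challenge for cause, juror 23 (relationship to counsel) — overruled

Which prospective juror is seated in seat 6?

10

Removed: #3, #4, #7, #9, #11, #15, #19, #21, #24, #27. (#23 stays — for-cause denied.)
Seating in order: seats 1–6 → #1, #2, #5, #6, #8, #10; alternates → #12, #13, #14.
So seat 6 is #10.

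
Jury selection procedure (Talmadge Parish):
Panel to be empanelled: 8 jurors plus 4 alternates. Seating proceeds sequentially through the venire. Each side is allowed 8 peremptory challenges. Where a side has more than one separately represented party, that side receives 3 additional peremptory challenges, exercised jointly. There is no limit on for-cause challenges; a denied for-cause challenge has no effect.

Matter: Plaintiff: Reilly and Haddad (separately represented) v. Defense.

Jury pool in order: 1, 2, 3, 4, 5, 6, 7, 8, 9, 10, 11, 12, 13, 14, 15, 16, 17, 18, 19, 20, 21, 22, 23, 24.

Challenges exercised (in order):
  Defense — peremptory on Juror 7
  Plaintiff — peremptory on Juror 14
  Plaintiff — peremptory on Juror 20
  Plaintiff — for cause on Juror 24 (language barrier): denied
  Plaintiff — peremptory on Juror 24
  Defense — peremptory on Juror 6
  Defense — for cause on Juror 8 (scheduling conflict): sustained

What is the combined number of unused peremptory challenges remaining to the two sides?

Plaintiff allotment: 8 base + 3 multi-party = 11. Defense allotment: 8.
Plaintiff peremptories used: #14, #20, #24 — 3 (the for-cause on #24 doesn't count).
Defense peremptories used: #7, #6 — 2 (the for-cause on #8 doesn't count).
Remaining: (11 − 3) + (8 − 2) = 14.

14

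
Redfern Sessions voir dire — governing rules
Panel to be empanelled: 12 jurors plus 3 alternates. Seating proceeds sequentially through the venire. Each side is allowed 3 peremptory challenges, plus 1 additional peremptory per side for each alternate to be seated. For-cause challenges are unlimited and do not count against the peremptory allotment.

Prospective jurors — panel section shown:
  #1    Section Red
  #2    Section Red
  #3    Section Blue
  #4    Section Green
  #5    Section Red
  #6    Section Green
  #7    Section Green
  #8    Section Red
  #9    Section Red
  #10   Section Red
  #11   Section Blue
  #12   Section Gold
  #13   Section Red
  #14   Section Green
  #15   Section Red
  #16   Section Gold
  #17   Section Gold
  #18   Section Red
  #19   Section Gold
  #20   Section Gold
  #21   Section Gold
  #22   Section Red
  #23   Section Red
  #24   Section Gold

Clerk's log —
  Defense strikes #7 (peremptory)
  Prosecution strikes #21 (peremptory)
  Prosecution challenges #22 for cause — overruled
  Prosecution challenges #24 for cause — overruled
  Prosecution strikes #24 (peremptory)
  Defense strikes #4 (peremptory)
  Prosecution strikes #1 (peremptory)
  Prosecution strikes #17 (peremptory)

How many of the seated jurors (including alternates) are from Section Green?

2

Removed: #1, #4, #7, #17, #21, #24.
Seated (15 incl. alternates): #2, #3, #5, #6, #8, #9, #10, #11, #12, #13, #14, #15, #16, #18, #19.
Of those, in Section Green: #6, #14 → 2.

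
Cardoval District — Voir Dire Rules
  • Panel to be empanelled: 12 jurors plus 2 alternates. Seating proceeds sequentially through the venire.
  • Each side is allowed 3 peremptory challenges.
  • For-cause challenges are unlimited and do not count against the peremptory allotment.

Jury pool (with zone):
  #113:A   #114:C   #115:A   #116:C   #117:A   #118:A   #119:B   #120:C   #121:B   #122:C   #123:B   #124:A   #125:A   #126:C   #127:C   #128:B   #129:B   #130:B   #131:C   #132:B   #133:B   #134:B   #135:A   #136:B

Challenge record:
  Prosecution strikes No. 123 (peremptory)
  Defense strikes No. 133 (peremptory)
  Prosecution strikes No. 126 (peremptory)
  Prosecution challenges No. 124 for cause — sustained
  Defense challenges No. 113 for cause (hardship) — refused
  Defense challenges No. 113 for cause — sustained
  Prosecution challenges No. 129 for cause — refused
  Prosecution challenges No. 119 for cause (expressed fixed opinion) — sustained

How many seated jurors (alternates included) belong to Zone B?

Removed: #113, #119, #123, #124, #126, #133.
Seated (14 incl. alternates): #114, #115, #116, #117, #118, #120, #121, #122, #125, #127, #128, #129, #130, #131.
Of those, in Zone B: #121, #128, #129, #130 → 4.

4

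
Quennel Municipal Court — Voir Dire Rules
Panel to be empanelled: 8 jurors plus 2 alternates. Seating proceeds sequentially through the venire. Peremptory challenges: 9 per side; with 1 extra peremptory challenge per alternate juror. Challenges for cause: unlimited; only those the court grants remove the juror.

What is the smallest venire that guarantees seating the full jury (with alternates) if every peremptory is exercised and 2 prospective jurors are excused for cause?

34

Seats to fill: 8 + 2 alternates = 10.
Peremptories: 9 + 1×2 = 11 per side × 2 sides = 22.
For-cause removals: 2.
Minimum venire: 10 + 22 + 2 = 34.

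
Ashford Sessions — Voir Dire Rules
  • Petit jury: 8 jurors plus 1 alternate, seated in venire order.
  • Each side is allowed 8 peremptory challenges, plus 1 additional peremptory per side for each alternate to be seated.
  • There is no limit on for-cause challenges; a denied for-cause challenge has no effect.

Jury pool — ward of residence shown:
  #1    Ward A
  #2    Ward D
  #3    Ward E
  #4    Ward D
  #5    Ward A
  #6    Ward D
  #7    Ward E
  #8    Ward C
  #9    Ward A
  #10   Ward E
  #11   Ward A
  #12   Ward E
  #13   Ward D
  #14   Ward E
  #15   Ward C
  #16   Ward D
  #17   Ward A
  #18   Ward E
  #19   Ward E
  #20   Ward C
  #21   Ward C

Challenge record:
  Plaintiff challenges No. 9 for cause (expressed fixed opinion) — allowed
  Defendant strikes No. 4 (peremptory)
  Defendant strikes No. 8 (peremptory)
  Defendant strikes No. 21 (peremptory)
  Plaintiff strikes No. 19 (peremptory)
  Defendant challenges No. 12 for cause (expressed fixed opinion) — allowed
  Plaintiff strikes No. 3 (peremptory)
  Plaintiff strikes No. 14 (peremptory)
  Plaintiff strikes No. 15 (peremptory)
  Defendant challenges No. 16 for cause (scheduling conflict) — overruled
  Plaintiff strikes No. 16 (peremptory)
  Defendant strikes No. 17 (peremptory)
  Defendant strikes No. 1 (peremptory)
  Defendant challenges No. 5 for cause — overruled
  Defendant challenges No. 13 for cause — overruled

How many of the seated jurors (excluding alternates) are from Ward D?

3

Removed: #1, #3, #4, #8, #9, #12, #14, #15, #16, #17, #19, #21.
Seated jurors 1–8: #2, #5, #6, #7, #10, #11, #13, #18 (alternates #20 not counted).
Of those, in Ward D: #2, #6, #13 → 3.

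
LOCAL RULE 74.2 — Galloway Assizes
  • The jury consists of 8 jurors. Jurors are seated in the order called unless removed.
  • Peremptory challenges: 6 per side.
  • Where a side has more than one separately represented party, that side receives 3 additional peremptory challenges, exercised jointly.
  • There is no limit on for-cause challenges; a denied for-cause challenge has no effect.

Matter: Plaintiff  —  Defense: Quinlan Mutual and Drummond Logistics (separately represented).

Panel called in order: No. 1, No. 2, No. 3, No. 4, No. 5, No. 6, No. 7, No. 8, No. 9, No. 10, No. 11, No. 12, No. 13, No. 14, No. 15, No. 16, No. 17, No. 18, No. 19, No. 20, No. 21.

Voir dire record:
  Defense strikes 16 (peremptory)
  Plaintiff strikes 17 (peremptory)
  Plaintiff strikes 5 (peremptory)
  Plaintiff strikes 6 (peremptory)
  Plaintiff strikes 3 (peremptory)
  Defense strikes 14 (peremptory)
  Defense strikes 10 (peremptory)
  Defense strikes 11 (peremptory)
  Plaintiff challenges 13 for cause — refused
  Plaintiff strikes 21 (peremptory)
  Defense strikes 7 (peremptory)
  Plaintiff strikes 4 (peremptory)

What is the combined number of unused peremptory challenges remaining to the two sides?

4

Plaintiff allotment: 6. Defense allotment: 6 base + 3 multi-party = 9.
Plaintiff peremptories used: #17, #5, #6, #3, #21, #4 — 6 (the for-cause on #13 doesn't count).
Defense peremptories used: #16, #14, #10, #11, #7 — 5.
Remaining: (6 − 6) + (9 − 5) = 4.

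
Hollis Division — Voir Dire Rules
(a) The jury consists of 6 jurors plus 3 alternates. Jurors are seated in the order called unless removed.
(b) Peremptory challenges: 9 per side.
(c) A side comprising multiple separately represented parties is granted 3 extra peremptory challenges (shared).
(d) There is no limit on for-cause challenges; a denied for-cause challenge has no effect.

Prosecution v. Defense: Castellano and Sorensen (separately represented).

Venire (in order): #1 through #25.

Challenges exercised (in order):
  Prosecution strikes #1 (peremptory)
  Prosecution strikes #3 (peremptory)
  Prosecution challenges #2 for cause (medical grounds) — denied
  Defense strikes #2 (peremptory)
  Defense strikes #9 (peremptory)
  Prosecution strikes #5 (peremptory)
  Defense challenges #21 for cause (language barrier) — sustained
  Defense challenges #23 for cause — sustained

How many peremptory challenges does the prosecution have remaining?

Prosecution allotment: 9.
Prosecution peremptories used: #1, #3, #5 — 3 (the for-cause on #2 doesn't count).
Remaining: 9 − 3 = 6.

6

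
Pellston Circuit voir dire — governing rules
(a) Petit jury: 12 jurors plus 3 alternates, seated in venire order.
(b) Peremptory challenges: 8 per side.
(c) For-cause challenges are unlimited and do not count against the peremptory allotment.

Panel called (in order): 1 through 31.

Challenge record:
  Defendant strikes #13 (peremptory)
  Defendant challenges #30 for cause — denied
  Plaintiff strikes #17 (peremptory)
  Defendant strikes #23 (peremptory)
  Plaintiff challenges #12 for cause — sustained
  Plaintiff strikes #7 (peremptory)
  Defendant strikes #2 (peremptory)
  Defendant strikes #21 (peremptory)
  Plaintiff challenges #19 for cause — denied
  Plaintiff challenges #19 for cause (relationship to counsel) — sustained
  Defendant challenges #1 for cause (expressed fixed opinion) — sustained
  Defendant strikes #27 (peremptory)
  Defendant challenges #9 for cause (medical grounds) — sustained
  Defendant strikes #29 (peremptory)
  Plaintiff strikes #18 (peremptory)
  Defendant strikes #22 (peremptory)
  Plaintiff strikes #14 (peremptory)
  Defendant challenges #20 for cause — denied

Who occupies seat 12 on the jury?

Removed: #1, #2, #7, #9, #12, #13, #14, #17, #18, #19, #21, #22, #23, #27, #29. (#20, #30 stay — for-cause denied.)
Seating in order: seats 1–12 → #3, #4, #5, #6, #8, #10, #11, #15, #16, #20, #24, #25; alternates → #26, #28, #30.
So seat 12 is #25.

25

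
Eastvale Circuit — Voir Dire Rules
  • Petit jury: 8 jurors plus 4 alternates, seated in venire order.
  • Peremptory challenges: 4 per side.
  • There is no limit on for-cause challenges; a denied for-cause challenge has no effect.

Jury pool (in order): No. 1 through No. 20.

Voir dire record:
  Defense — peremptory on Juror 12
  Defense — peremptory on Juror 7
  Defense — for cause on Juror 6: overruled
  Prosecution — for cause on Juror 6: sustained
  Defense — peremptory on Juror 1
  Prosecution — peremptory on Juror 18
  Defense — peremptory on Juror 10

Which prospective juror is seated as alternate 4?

17

Removed: #1, #6, #7, #10, #12, #18.
Filling seats in venire order through position 12: #2, #3, #4, #5, #8, #9, #11, #13, #14, #15, #16, #17.
So alternate 4 is #17.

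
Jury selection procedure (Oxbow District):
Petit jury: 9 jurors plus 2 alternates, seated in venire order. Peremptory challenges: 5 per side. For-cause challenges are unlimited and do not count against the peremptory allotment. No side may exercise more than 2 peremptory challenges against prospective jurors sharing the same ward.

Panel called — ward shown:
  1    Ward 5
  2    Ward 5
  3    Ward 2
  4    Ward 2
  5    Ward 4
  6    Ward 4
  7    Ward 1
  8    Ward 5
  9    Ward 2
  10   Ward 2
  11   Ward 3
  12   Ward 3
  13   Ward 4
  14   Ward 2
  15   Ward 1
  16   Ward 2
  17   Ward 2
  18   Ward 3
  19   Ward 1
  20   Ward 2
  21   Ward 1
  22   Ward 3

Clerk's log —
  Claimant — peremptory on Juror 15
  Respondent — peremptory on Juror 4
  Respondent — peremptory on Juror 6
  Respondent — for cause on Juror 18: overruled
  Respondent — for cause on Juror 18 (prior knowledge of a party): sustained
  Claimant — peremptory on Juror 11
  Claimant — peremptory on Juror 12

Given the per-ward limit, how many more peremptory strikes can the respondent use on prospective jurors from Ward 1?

Respondent peremptories so far: #4, #6 — 2 of 5 used, 3 left overall.
Against Ward 1: none yet — per-ward cap 2 leaves 2.
Binding limit: min(3, 2) = 2.

2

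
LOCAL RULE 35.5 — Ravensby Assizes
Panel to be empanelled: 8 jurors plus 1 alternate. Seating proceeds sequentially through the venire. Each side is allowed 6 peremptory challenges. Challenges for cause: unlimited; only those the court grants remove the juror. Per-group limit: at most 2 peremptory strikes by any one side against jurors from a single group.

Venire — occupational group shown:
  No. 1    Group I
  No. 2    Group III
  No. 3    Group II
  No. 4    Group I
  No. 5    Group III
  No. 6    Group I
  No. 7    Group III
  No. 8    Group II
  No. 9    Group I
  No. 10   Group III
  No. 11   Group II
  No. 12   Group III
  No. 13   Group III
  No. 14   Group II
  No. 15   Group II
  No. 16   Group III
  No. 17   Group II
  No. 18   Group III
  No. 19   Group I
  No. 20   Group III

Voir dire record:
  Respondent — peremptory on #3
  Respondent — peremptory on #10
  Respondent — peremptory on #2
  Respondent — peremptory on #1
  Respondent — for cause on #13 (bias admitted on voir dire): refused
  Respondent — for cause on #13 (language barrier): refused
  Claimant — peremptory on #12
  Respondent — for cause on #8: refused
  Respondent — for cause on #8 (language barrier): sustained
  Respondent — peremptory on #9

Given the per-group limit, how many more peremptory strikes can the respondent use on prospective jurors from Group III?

0

Respondent peremptories so far: #3, #10, #2, #1, #9 — 5 of 6 used, 1 left overall.
Against Group III: #10, #2 — 2 used; per-group cap 2 leaves 0.
Binding limit: min(1, 0) = 0.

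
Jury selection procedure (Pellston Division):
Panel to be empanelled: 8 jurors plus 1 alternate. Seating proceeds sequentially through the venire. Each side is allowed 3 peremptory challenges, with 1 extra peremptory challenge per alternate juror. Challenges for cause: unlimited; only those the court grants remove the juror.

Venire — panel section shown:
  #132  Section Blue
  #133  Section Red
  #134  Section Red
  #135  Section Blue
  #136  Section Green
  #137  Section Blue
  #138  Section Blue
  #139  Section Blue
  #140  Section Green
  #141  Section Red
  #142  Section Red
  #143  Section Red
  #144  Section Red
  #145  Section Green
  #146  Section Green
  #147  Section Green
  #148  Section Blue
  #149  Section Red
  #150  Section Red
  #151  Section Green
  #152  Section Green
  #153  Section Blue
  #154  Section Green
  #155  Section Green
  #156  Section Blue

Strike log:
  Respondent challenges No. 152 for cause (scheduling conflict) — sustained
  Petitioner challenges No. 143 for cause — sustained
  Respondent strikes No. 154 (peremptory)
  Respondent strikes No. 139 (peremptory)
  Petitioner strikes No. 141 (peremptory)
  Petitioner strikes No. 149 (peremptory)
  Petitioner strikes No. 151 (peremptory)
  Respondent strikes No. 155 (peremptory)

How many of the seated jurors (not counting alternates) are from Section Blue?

4

Removed: #139, #141, #143, #149, #151, #152, #154, #155.
Seated jurors 1–8: #132, #133, #134, #135, #136, #137, #138, #140 (alternates #142 not counted).
Of those, in Section Blue: #132, #135, #137, #138 → 4.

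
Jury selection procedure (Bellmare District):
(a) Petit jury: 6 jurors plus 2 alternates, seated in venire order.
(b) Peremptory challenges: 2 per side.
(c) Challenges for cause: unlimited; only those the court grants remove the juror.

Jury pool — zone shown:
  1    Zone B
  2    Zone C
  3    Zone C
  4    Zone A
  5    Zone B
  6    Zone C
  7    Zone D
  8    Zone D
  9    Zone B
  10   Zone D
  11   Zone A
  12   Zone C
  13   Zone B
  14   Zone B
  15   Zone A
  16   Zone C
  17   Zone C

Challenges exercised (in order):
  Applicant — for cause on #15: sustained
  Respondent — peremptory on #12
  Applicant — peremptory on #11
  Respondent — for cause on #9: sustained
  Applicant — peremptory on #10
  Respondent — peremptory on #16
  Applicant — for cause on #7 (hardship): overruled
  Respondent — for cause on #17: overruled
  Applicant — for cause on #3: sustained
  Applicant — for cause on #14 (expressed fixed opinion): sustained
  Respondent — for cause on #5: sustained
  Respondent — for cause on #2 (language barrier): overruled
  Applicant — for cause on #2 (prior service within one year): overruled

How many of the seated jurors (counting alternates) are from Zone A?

Removed: #3, #5, #9, #10, #11, #12, #14, #15, #16.
Seated (8 incl. alternates): #1, #2, #4, #6, #7, #8, #13, #17.
Of those, in Zone A: #4 → 1.

1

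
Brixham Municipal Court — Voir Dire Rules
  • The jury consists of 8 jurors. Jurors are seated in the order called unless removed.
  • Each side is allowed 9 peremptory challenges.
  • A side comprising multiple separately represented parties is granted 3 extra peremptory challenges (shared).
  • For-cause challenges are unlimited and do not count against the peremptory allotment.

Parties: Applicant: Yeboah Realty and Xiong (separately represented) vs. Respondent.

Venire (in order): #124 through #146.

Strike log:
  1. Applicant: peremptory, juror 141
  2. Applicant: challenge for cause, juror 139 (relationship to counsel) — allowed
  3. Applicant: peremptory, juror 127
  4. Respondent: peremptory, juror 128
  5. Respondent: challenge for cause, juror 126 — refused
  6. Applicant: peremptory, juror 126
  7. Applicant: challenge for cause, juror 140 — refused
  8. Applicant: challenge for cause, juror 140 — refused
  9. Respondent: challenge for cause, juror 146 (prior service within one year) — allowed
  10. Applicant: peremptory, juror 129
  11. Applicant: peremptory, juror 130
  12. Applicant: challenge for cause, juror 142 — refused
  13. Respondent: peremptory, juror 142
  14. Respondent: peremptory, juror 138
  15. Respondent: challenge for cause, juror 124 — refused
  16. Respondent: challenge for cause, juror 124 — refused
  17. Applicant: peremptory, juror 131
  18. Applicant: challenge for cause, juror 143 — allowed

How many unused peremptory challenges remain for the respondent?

6

Respondent allotment: 9.
Respondent peremptories used: #128, #142, #138 — 3 (for-cause on #126, #146, #124, #124 don't count).
Remaining: 9 − 3 = 6.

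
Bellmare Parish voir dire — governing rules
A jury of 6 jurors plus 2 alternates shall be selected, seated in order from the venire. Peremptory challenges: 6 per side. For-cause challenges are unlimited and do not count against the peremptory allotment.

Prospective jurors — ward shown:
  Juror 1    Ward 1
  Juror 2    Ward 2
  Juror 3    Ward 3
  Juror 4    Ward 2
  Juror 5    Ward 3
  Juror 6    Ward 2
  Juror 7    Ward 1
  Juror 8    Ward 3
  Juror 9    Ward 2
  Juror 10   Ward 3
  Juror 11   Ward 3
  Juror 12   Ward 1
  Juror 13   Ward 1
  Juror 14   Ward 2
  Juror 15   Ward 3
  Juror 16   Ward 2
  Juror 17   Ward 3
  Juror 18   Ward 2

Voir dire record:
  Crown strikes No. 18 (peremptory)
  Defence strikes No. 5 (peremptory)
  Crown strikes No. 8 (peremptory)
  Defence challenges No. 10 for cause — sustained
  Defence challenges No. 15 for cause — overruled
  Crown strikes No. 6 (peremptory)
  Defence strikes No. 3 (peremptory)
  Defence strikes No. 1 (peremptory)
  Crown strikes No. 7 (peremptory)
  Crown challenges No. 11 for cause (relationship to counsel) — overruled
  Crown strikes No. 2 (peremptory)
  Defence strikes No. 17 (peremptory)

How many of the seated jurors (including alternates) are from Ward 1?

2

Removed: #1, #2, #3, #5, #6, #7, #8, #10, #17, #18.
Seated (8 incl. alternates): #4, #9, #11, #12, #13, #14, #15, #16.
Of those, in Ward 1: #12, #13 → 2.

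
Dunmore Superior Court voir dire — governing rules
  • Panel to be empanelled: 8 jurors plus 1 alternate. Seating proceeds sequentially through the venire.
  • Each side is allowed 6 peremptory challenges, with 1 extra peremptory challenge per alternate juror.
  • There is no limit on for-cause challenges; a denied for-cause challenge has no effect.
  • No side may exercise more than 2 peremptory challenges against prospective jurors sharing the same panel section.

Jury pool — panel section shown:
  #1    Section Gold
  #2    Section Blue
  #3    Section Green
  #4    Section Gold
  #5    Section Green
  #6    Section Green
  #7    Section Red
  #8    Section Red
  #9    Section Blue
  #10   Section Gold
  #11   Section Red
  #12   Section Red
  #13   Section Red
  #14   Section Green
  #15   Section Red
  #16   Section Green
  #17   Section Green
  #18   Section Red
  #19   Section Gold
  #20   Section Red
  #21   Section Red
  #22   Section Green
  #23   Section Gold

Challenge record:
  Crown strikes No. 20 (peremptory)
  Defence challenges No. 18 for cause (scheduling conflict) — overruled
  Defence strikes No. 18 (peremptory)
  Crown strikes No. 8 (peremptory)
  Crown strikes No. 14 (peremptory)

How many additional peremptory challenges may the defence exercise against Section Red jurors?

1

Defence peremptories so far: #18 — 1 of 7 used, 6 left overall.
Against Section Red: #18 — 1 used; per-section cap 2 leaves 1.
Binding limit: min(6, 1) = 1.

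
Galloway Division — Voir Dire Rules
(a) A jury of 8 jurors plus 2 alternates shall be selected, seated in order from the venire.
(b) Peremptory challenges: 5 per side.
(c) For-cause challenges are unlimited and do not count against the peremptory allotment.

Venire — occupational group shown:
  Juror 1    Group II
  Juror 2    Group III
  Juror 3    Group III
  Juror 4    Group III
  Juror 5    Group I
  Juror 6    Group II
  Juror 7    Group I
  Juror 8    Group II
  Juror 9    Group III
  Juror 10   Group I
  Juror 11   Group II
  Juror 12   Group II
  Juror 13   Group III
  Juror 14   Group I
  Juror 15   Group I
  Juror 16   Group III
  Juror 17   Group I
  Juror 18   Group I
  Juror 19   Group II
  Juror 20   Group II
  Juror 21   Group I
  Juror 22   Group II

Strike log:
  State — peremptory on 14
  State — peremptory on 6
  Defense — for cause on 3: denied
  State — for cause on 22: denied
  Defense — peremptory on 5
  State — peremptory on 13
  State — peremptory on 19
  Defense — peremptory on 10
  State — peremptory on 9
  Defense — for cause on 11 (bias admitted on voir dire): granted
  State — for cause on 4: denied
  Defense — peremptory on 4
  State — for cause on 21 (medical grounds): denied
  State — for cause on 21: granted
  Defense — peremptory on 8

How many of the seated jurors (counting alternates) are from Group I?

4

Removed: #4, #5, #6, #8, #9, #10, #11, #13, #14, #19, #21.
Seated (10 incl. alternates): #1, #2, #3, #7, #12, #15, #16, #17, #18, #20.
Of those, in Group I: #7, #15, #17, #18 → 4.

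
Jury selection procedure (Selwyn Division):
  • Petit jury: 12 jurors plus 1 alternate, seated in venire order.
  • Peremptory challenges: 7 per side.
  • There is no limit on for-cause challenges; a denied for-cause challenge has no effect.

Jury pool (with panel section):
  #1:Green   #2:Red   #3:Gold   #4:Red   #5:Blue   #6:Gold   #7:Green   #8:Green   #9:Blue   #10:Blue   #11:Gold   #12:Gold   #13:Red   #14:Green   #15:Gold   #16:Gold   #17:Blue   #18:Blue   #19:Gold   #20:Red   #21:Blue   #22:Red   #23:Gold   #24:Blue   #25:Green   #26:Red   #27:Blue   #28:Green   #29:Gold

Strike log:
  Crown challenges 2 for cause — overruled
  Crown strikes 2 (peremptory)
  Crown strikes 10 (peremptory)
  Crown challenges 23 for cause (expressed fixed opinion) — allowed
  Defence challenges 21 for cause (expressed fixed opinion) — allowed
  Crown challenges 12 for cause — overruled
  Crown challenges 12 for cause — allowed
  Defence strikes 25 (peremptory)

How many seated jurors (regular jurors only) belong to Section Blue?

2

Removed: #2, #10, #12, #21, #23, #25.
Seated jurors 1–12: #1, #3, #4, #5, #6, #7, #8, #9, #11, #13, #14, #15 (alternates #16 not counted).
Of those, in Section Blue: #5, #9 → 2.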